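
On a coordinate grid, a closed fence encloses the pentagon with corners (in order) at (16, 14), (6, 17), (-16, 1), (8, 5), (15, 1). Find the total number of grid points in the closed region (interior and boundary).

Using the shoelace formula, 2A = |[16·17 − 6·14] + [6·1 − (-16)·17] + [(-16)·5 − 8·1] + [8·1 − 15·5] + [15·14 − 16·1]| = 505, so the area is 505/2.
The number of boundary lattice points is Σ gcd(|Δx|,|Δy|) = gcd(10,3) + gcd(22,16) + gcd(24,4) + gcd(7,4) + gcd(1,13) = 1+2+4+1+1 = 9.
Pick's theorem gives I = A − B/2 + 1 = 505/2 − 9/2 + 1 = 249, so the closed region contains I + B = 249 + 9 = 258 lattice points.

258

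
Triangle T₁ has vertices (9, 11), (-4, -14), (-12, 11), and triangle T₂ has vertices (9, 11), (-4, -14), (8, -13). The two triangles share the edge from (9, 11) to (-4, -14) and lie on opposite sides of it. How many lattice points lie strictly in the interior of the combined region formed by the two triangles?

The union is the simple quadrilateral with vertices (9, 11), (-12, 11), (-4, -14), (8, -13) in order.
The shoelace formula gives twice the area as |[9·11 − (-12)·11] + [(-12)·(-14) − (-4)·11] + [(-4)·(-13) − 8·(-14)] + [8·11 − 9·(-13)]| = 812, so the area is 406.
The number of boundary lattice points is Σ gcd(|Δx|,|Δy|) = gcd(21,0) + gcd(8,25) + gcd(12,1) + gcd(1,24) = 21+1+1+1 = 24.
By Pick's theorem I = A − B/2 + 1 = 406 − 24/2 + 1 = 395.

395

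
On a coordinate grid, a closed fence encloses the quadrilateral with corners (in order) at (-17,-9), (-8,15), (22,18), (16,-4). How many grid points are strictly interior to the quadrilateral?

By the shoelace formula, twice the signed area is |((-17)·15 − (-8)·(-9)) + ((-8)·18 − 22·15) + (22·(-4) − 16·18) + (16·(-9) − (-17)·(-4))| = 1389, so the area is 1389/2.
Along each edge there are gcd(|Δx|,|Δy|)+1 lattice points, so counting each shared vertex once the boundary has gcd(9,24) + gcd(30,3) + gcd(6,22) + gcd(33,5) = 3+3+2+1 = 9.
By Pick's theorem A = I + B/2 − 1, so I = 1389/2 − 9/2 + 1 = 691.

691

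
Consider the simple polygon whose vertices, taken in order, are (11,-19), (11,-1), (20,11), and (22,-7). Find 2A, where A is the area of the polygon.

By the shoelace formula, twice the signed area is |(11·(-1) − 11·(-19)) + (11·11 − 20·(-1)) + (20·(-7) − 22·11) + (22·(-19) − 11·(-7))| = 384, so the area is 192.

384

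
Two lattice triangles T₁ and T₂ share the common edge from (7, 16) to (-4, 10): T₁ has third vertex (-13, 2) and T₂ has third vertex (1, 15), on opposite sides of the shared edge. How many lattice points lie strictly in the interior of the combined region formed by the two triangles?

The union is the simple quadrilateral with vertices (7, 16), (-13, 2), (-4, 10), (1, 15) in order.
Using the shoelace formula, 2A = |[7·2 − (-13)·16] + [(-13)·10 − (-4)·2] + [(-4)·15 − 1·10] + [1·16 − 7·15]| = 59, so the area is 59/2.
Along each edge there are gcd(|Δx|,|Δy|)+1 lattice points, so counting each shared vertex once the boundary has gcd(20,14) + gcd(9,8) + gcd(5,5) + gcd(6,1) = 2+1+5+1 = 9.
By Pick's theorem I = A − B/2 + 1 = 59/2 − 9/2 + 1 = 26.

26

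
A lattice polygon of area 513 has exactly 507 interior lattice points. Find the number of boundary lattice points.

Pick's theorem gives A = I + B/2 − 1, so B = 2(A − I + 1) = 2(513 − 507 + 1) = 14.

14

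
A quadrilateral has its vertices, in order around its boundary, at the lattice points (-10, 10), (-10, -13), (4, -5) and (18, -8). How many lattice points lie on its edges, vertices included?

Along each edge there are gcd(|Δx|,|Δy|)+1 lattice points, so counting each shared vertex once the boundary has gcd(0,23) + gcd(14,8) + gcd(14,3) + gcd(28,18) = 23+2+1+2 = 28.

28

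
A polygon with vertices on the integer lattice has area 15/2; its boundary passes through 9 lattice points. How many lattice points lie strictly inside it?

4

Pick's theorem A = I + B/2 − 1 rearranges to I = A − B/2 + 1 = 15/2 − 9/2 + 1 = 4.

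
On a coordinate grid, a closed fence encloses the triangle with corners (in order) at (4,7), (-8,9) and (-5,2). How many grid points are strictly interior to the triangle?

Using the shoelace formula, 2A = |(4·9 − (-8)·7) + ((-8)·2 − (-5)·9) + ((-5)·7 − 4·2)| = 78, so the area is 39.
The number of boundary lattice points is Σ gcd(|Δx|,|Δy|) = gcd(12,2) + gcd(3,7) + gcd(9,5) = 2+1+1 = 4.
By Pick's theorem A = I + B/2 − 1, so I = 39 − 4/2 + 1 = 38.

38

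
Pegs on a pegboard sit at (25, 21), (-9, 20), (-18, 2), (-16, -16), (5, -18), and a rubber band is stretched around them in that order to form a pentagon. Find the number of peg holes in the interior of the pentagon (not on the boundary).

1131

Using the shoelace formula, 2A = |(25·20 − (-9)·21) + ((-9)·2 − (-18)·20) + ((-18)·(-16) − (-16)·2) + ((-16)·(-18) − 5·(-16)) + (5·21 − 25·(-18))| = 2274, so the area is 1137.
Along each edge there are gcd(|Δx|,|Δy|)+1 lattice points, so counting each shared vertex once the boundary has gcd(34,1) + gcd(9,18) + gcd(2,18) + gcd(21,2) + gcd(20,39) = 1+9+2+1+1 = 14.
By Pick's theorem A = I + B/2 − 1, so I = 1137 − 14/2 + 1 = 1131.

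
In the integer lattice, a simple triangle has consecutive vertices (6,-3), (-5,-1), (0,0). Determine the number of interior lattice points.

By the shoelace formula, twice the signed area is |(6·(-1) − (-5)·(-3)) + ((-5)·0 − 0·(-1)) + (0·(-3) − 6·0)| = 21, so the area is 10.5.
Along each edge there are gcd(|Δx|,|Δy|)+1 lattice points, so counting each shared vertex once the boundary has gcd(11,2) + gcd(5,1) + gcd(6,3) = 1+1+3 = 5.
By Pick's theorem A = I + B/2 − 1, so I = 10.5 − 5/2 + 1 = 9.

9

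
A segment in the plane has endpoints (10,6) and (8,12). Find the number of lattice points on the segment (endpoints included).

The number of lattice points on a segment between lattice points is gcd(|Δx|,|Δy|) + 1 = gcd(2,6) + 1 = 2 + 1 = 3.

3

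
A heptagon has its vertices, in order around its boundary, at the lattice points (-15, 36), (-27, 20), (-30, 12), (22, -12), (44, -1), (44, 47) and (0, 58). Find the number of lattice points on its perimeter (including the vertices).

80

Along each edge there are gcd(|Δx|,|Δy|)+1 lattice points, so counting each shared vertex once the boundary has gcd(12,16) + gcd(3,8) + gcd(52,24) + gcd(22,11) + gcd(0,48) + gcd(44,11) + gcd(15,22) = 4+1+4+11+48+11+1 = 80.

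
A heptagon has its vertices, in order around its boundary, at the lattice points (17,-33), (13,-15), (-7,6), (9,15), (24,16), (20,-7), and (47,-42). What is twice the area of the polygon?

The shoelace formula gives twice the area as |[17·(-15) − 13·(-33)] + [13·6 − (-7)·(-15)] + [(-7)·15 − 9·6] + [9·16 − 24·15] + [24·(-7) − 20·16] + [20·(-42) − 47·(-7)] + [47·(-33) − 17·(-42)]| = 2064, so the area is 1032.

2064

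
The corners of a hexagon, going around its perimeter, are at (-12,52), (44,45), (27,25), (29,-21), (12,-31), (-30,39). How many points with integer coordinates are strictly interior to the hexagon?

Using the shoelace formula, 2A = |[(-12)·45 − 44·52] + [44·25 − 27·45] + [27·(-21) − 29·25] + [29·(-31) − 12·(-21)] + [12·39 − (-30)·(-31)] + [(-30)·52 − (-12)·39]| = 6436, so the area is 3218.
Along each edge there are gcd(|Δx|,|Δy|)+1 lattice points, so counting each shared vertex once the boundary has gcd(56,7) + gcd(17,20) + gcd(2,46) + gcd(17,10) + gcd(42,70) + gcd(18,13) = 7+1+2+1+14+1 = 26.
By Pick's theorem A = I + B/2 − 1, so I = 3218 − 26/2 + 1 = 3206.

3206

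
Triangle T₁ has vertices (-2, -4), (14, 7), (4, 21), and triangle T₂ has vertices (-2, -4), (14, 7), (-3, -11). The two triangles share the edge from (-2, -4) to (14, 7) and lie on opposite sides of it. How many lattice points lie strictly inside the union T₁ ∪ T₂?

216

The union is the simple quadrilateral with vertices (-2, -4), (4, 21), (14, 7), (-3, -11) in order.
Using the shoelace formula, 2A = |[(-2)·21 − 4·(-4)] + [4·7 − 14·21] + [14·(-11) − (-3)·7] + [(-3)·(-4) − (-2)·(-11)]| = 435, so the area is 435/2.
Along each edge there are gcd(|Δx|,|Δy|)+1 lattice points, so counting each shared vertex once the boundary has gcd(6,25) + gcd(10,14) + gcd(17,18) + gcd(1,7) = 1+2+1+1 = 5.
By Pick's theorem I = A − B/2 + 1 = 435/2 − 5/2 + 1 = 216.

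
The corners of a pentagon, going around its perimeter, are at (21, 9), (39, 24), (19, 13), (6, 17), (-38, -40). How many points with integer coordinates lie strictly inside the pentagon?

674

The shoelace formula gives twice the area as |[21·24 − 39·9] + [39·13 − 19·24] + [19·17 − 6·13] + [6·(-40) − (-38)·17] + [(-38)·9 − 21·(-40)]| = 1353, so the area is 1353/2.
The number of boundary lattice points is Σ gcd(|Δx|,|Δy|) = gcd(18,15) + gcd(20,11) + gcd(13,4) + gcd(44,57) + gcd(59,49) = 3+1+1+1+1 = 7.
Pick's theorem gives I = A − B/2 + 1 = 1353/2 − 7/2 + 1 = 674.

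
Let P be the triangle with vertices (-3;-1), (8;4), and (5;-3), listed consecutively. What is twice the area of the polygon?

The shoelace formula gives twice the area as |((-3)·4 − 8·(-1)) + (8·(-3) − 5·4) + (5·(-1) − (-3)·(-3))| = 62, so the area is 31.

62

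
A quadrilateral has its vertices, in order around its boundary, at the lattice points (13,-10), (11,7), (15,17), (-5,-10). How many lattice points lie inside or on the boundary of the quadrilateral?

211

The shoelace formula gives twice the area as |(13·7 − 11·(-10)) + (11·17 − 15·7) + (15·(-10) − (-5)·17) + ((-5)·(-10) − 13·(-10))| = 398, so the area is 199.
Along each edge there are gcd(|Δx|,|Δy|)+1 lattice points, so counting each shared vertex once the boundary has gcd(2,17) + gcd(4,10) + gcd(20,27) + gcd(18,0) = 1+2+1+18 = 22.
Pick's theorem gives I = A − B/2 + 1 = 199 − 22/2 + 1 = 189, so the closed region contains I + B = 189 + 22 = 211 lattice points.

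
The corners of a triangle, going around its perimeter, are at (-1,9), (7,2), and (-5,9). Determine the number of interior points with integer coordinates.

The shoelace formula gives twice the area as |((-1)·2 − 7·9) + (7·9 − (-5)·2) + ((-5)·9 − (-1)·9)| = 28, so the area is 14.
Along each edge there are gcd(|Δx|,|Δy|)+1 lattice points, so counting each shared vertex once the boundary has gcd(8,7) + gcd(12,7) + gcd(4,0) = 1+1+4 = 6.
By Pick's theorem A = I + B/2 − 1, so I = 14 − 6/2 + 1 = 12.

12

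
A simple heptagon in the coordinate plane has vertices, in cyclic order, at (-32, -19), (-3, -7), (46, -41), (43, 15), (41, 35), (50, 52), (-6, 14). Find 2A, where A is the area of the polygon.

5911

By the shoelace formula, twice the signed area is |((-32)·(-7) − (-3)·(-19)) + ((-3)·(-41) − 46·(-7)) + (46·15 − 43·(-41)) + (43·35 − 41·15) + (41·52 − 50·35) + (50·14 − (-6)·52) + ((-6)·(-19) − (-32)·14)| = 5911, so the area is 2955.5.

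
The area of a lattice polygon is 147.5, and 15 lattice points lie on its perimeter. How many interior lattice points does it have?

Pick's theorem A = I + B/2 − 1 rearranges to I = A − B/2 + 1 = 147.5 − 15/2 + 1 = 141.

141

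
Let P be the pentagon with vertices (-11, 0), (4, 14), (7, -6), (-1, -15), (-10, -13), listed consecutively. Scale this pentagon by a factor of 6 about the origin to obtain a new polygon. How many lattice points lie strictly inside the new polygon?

The shoelace formula gives twice the area as |((-11)·14 − 4·0) + (4·(-6) − 7·14) + (7·(-15) − (-1)·(-6)) + ((-1)·(-13) − (-10)·(-15)) + ((-10)·0 − (-11)·(-13))| = 667, so the area is 667/2.
Along each edge there are gcd(|Δx|,|Δy|)+1 lattice points, so counting each shared vertex once the boundary has gcd(15,14) + gcd(3,20) + gcd(8,9) + gcd(9,2) + gcd(1,13) = 1+1+1+1+1 = 5.
Scaling by 6 multiplies the area by 6² = 36 (so the new area is 12006) and multiplies the boundary lattice-point count by 6, giving 30.
By Pick's theorem, the interior count of the dilated polygon is 12006 − 30/2 + 1 = 11992.

11992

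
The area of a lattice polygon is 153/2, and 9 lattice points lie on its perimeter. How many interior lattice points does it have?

73

From Pick's theorem, I = A − B/2 + 1 = 153/2 − 9/2 + 1 = 73.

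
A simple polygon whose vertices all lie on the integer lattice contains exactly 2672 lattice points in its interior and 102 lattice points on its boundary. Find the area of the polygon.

2722

By Pick's theorem, A = I + B/2 − 1 = 2672 + 102/2 − 1 = 2722.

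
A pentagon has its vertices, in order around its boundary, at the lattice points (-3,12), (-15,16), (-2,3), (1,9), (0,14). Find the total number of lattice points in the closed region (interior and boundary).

89

By the shoelace formula, twice the signed area is |[(-3)·16 − (-15)·12] + [(-15)·3 − (-2)·16] + [(-2)·9 − 1·3] + [1·14 − 0·9] + [0·12 − (-3)·14]| = 154, so the area is 77.
The number of boundary lattice points is Σ gcd(|Δx|,|Δy|) = gcd(12,4) + gcd(13,13) + gcd(3,6) + gcd(1,5) + gcd(3,2) = 4+13+3+1+1 = 22.
Pick's theorem gives I = A − B/2 + 1 = 77 − 22/2 + 1 = 67, so the closed region contains I + B = 67 + 22 = 89 lattice points.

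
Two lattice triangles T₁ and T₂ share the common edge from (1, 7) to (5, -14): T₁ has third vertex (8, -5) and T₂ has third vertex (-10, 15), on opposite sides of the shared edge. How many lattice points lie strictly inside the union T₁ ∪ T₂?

The union is the simple quadrilateral with vertices (1, 7), (8, -5), (5, -14), (-10, 15) in order.
By the shoelace formula, twice the signed area is |[1·(-5) − 8·7] + [8·(-14) − 5·(-5)] + [5·15 − (-10)·(-14)] + [(-10)·7 − 1·15]| = 298, so the area is 149.
Along each edge there are gcd(|Δx|,|Δy|)+1 lattice points, so counting each shared vertex once the boundary has gcd(7,12) + gcd(3,9) + gcd(15,29) + gcd(11,8) = 1+3+1+1 = 6.
By Pick's theorem I = A − B/2 + 1 = 149 − 6/2 + 1 = 147.

147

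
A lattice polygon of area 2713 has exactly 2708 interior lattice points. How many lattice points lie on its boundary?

12

Pick's theorem gives A = I + B/2 − 1, so B = 2(A − I + 1) = 2(2713 − 2708 + 1) = 12.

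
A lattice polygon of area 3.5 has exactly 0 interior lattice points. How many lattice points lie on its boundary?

Pick's theorem gives A = I + B/2 − 1, so B = 2(A − I + 1) = 2(3.5 − 0 + 1) = 9.

9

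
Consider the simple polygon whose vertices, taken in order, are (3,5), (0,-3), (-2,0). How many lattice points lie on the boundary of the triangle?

Along each edge there are gcd(|Δx|,|Δy|)+1 lattice points, so counting each shared vertex once the boundary has gcd(3,8) + gcd(2,3) + gcd(5,5) = 1+1+5 = 7.

7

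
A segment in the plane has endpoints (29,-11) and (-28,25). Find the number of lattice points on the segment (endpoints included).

The number of lattice points on a segment between lattice points is gcd(|Δx|,|Δy|) + 1 = gcd(57,36) + 1 = 3 + 1 = 4.

4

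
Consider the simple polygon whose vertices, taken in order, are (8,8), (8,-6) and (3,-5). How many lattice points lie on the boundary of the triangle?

The number of boundary lattice points is Σ gcd(|Δx|,|Δy|) = gcd(0,14) + gcd(5,1) + gcd(5,13) = 14+1+1 = 16.

16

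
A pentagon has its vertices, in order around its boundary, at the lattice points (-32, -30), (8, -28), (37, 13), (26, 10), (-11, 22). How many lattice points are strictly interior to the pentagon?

2010

By the shoelace formula, twice the signed area is |[(-32)·(-28) − 8·(-30)] + [8·13 − 37·(-28)] + [37·10 − 26·13] + [26·22 − (-11)·10] + [(-11)·(-30) − (-32)·22]| = 4024, so the area is 2012.
Summing gcd(|Δx|,|Δy|) over the edges gives the boundary count: gcd(40,2) + gcd(29,41) + gcd(11,3) + gcd(37,12) + gcd(21,52) = 2+1+1+1+1 = 6.
By Pick's theorem A = I + B/2 − 1, so I = 2012 − 6/2 + 1 = 2010.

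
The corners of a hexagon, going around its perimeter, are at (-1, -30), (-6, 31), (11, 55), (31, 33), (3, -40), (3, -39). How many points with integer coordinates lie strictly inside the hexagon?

By the shoelace formula, twice the signed area is |((-1)·31 − (-6)·(-30)) + ((-6)·55 − 11·31) + (11·33 − 31·55) + (31·(-40) − 3·33) + (3·(-39) − 3·(-40)) + (3·(-30) − (-1)·(-39))| = 3689, so the area is 3689/2.
The number of boundary lattice points is Σ gcd(|Δx|,|Δy|) = gcd(5,61) + gcd(17,24) + gcd(20,22) + gcd(28,73) + gcd(0,1) + gcd(4,9) = 1+1+2+1+1+1 = 7.
Pick's theorem gives I = A − B/2 + 1 = 3689/2 − 7/2 + 1 = 1842.

1842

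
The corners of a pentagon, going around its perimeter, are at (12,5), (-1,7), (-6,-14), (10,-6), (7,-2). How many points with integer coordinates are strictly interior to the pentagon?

Using the shoelace formula, 2A = |[12·7 − (-1)·5] + [(-1)·(-14) − (-6)·7] + [(-6)·(-6) − 10·(-14)] + [10·(-2) − 7·(-6)] + [7·5 − 12·(-2)]| = 402, so the area is 201.
The number of boundary lattice points is Σ gcd(|Δx|,|Δy|) = gcd(13,2) + gcd(5,21) + gcd(16,8) + gcd(3,4) + gcd(5,7) = 1+1+8+1+1 = 12.
By Pick's theorem A = I + B/2 − 1, so I = 201 − 12/2 + 1 = 196.

196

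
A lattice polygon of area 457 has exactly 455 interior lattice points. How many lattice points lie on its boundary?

Pick's theorem gives A = I + B/2 − 1, so B = 2(A − I + 1) = 2(457 − 455 + 1) = 6.

6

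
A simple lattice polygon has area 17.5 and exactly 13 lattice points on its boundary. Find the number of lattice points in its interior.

12

Pick's theorem A = I + B/2 − 1 rearranges to I = A − B/2 + 1 = 17.5 − 13/2 + 1 = 12.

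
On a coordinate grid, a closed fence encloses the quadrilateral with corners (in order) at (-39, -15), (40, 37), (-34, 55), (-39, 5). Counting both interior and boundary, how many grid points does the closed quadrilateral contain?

The shoelace formula gives twice the area as |[(-39)·37 − 40·(-15)] + [40·55 − (-34)·37] + [(-34)·5 − (-39)·55] + [(-39)·(-15) − (-39)·5]| = 5370, so the area is 2685.
Along each edge there are gcd(|Δx|,|Δy|)+1 lattice points, so counting each shared vertex once the boundary has gcd(79,52) + gcd(74,18) + gcd(5,50) + gcd(0,20) = 1+2+5+20 = 28.
Pick's theorem gives I = A − B/2 + 1 = 2685 − 28/2 + 1 = 2672, so the closed region contains I + B = 2672 + 28 = 2700 lattice points.

2700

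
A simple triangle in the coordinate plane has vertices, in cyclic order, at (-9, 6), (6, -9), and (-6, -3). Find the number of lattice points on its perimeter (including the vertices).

24

The number of boundary lattice points is Σ gcd(|Δx|,|Δy|) = gcd(15,15) + gcd(12,6) + gcd(3,9) = 15+6+3 = 24.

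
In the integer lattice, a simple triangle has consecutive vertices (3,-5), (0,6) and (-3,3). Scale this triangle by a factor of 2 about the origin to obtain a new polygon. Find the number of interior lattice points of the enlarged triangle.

The shoelace formula gives twice the area as |[3·6 − 0·(-5)] + [0·3 − (-3)·6] + [(-3)·(-5) − 3·3]| = 42, so the area is 21.
The number of boundary lattice points is Σ gcd(|Δx|,|Δy|) = gcd(3,11) + gcd(3,3) + gcd(6,8) = 1+3+2 = 6.
Scaling by 2 multiplies the area by 2² = 4 (so the new area is 84) and multiplies the boundary lattice-point count by 2, giving 12.
By Pick's theorem, the interior count of the dilated polygon is 84 − 12/2 + 1 = 79.

79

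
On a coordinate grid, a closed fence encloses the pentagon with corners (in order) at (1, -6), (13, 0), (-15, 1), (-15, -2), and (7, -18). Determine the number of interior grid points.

190

Using the shoelace formula, 2A = |[1·0 − 13·(-6)] + [13·1 − (-15)·0] + [(-15)·(-2) − (-15)·1] + [(-15)·(-18) − 7·(-2)] + [7·(-6) − 1·(-18)]| = 396, so the area is 198.
Along each edge there are gcd(|Δx|,|Δy|)+1 lattice points, so counting each shared vertex once the boundary has gcd(12,6) + gcd(28,1) + gcd(0,3) + gcd(22,16) + gcd(6,12) = 6+1+3+2+6 = 18.
Pick's theorem gives I = A − B/2 + 1 = 198 − 18/2 + 1 = 190.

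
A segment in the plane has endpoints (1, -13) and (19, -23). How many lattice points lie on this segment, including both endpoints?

The number of lattice points on a segment between lattice points is gcd(|Δx|,|Δy|) + 1 = gcd(18,10) + 1 = 2 + 1 = 3.

3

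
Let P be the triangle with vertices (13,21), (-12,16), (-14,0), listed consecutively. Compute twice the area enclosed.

390

The shoelace formula gives twice the area as |[13·16 − (-12)·21] + [(-12)·0 − (-14)·16] + [(-14)·21 − 13·0]| = 390, so the area is 195.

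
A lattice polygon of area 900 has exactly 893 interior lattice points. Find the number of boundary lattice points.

Pick's theorem gives A = I + B/2 − 1, so B = 2(A − I + 1) = 2(900 − 893 + 1) = 16.

16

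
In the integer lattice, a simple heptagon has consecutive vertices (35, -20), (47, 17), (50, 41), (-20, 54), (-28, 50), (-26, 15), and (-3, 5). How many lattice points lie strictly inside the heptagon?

The shoelace formula gives twice the area as |[35·17 − 47·(-20)] + [47·41 − 50·17] + [50·54 − (-20)·41] + [(-20)·50 − (-28)·54] + [(-28)·15 − (-26)·50] + [(-26)·5 − (-3)·15] + [(-3)·(-20) − 35·5]| = 7324, so the area is 3662.
Summing gcd(|Δx|,|Δy|) over the edges gives the boundary count: gcd(12,37) + gcd(3,24) + gcd(70,13) + gcd(8,4) + gcd(2,35) + gcd(23,10) + gcd(38,25) = 1+3+1+4+1+1+1 = 12.
By Pick's theorem A = I + B/2 − 1, so I = 3662 − 12/2 + 1 = 3657.

3657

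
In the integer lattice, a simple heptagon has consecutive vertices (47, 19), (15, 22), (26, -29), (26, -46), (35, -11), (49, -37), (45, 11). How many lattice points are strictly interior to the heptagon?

1192

The shoelace formula gives twice the area as |[47·22 − 15·19] + [15·(-29) − 26·22] + [26·(-46) − 26·(-29)] + [26·(-11) − 35·(-46)] + [35·(-37) − 49·(-11)] + [49·11 − 45·(-37)] + [45·19 − 47·11]| = 2410, so the area is 1205.
Along each edge there are gcd(|Δx|,|Δy|)+1 lattice points, so counting each shared vertex once the boundary has gcd(32,3) + gcd(11,51) + gcd(0,17) + gcd(9,35) + gcd(14,26) + gcd(4,48) + gcd(2,8) = 1+1+17+1+2+4+2 = 28.
Pick's theorem gives I = A − B/2 + 1 = 1205 − 28/2 + 1 = 1192.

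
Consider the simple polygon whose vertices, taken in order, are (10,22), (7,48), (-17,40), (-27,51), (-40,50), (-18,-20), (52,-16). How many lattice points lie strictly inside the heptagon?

3321

The shoelace formula gives twice the area as |(10·48 − 7·22) + (7·40 − (-17)·48) + ((-17)·51 − (-27)·40) + ((-27)·50 − (-40)·51) + ((-40)·(-20) − (-18)·50) + ((-18)·(-16) − 52·(-20)) + (52·22 − 10·(-16))| = 6657, so the area is 3328.5.
Along each edge there are gcd(|Δx|,|Δy|)+1 lattice points, so counting each shared vertex once the boundary has gcd(3,26) + gcd(24,8) + gcd(10,11) + gcd(13,1) + gcd(22,70) + gcd(70,4) + gcd(42,38) = 1+8+1+1+2+2+2 = 17.
By Pick's theorem A = I + B/2 − 1, so I = 3328.5 − 17/2 + 1 = 3321.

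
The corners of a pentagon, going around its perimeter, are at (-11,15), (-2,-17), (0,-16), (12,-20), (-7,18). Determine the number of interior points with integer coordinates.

293

By the shoelace formula, twice the signed area is |((-11)·(-17) − (-2)·15) + ((-2)·(-16) − 0·(-17)) + (0·(-20) − 12·(-16)) + (12·18 − (-7)·(-20)) + ((-7)·15 − (-11)·18)| = 610, so the area is 305.
The number of boundary lattice points is Σ gcd(|Δx|,|Δy|) = gcd(9,32) + gcd(2,1) + gcd(12,4) + gcd(19,38) + gcd(4,3) = 1+1+4+19+1 = 26.
By Pick's theorem A = I + B/2 − 1, so I = 305 − 26/2 + 1 = 293.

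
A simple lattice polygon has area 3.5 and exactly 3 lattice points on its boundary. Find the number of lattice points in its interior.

3

Pick's theorem A = I + B/2 − 1 rearranges to I = A − B/2 + 1 = 3.5 − 3/2 + 1 = 3.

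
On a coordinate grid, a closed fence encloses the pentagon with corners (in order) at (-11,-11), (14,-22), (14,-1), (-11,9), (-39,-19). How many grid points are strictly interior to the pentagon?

By the shoelace formula, twice the signed area is |((-11)·(-22) − 14·(-11)) + (14·(-1) − 14·(-22)) + (14·9 − (-11)·(-1)) + ((-11)·(-19) − (-39)·9) + ((-39)·(-11) − (-11)·(-19))| = 1585, so the area is 1585/2.
Along each edge there are gcd(|Δx|,|Δy|)+1 lattice points, so counting each shared vertex once the boundary has gcd(25,11) + gcd(0,21) + gcd(25,10) + gcd(28,28) + gcd(28,8) = 1+21+5+28+4 = 59.
Pick's theorem gives I = A − B/2 + 1 = 1585/2 − 59/2 + 1 = 764.

764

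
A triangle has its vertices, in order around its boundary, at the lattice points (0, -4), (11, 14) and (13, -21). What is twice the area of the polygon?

421

By the shoelace formula, twice the signed area is |[0·14 − 11·(-4)] + [11·(-21) − 13·14] + [13·(-4) − 0·(-21)]| = 421, so the area is 421/2.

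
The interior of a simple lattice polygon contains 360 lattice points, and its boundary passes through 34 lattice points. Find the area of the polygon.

376

Pick's theorem states A = I + B/2 − 1, so A = 360 + 34/2 − 1 = 376.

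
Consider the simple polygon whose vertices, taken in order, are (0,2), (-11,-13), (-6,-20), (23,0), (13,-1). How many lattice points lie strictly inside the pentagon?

312

By the shoelace formula, twice the signed area is |[0·(-13) − (-11)·2] + [(-11)·(-20) − (-6)·(-13)] + [(-6)·0 − 23·(-20)] + [23·(-1) − 13·0] + [13·2 − 0·(-1)]| = 627, so the area is 313.5.
The number of boundary lattice points is Σ gcd(|Δx|,|Δy|) = gcd(11,15) + gcd(5,7) + gcd(29,20) + gcd(10,1) + gcd(13,3) = 1+1+1+1+1 = 5.
By Pick's theorem A = I + B/2 − 1, so I = 313.5 − 5/2 + 1 = 312.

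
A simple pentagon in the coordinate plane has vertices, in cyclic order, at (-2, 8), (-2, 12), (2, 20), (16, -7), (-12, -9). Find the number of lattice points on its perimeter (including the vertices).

12

Along each edge there are gcd(|Δx|,|Δy|)+1 lattice points, so counting each shared vertex once the boundary has gcd(0,4) + gcd(4,8) + gcd(14,27) + gcd(28,2) + gcd(10,17) = 4+4+1+2+1 = 12.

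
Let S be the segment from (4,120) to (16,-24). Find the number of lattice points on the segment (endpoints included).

The number of lattice points on a segment between lattice points is gcd(|Δx|,|Δy|) + 1 = gcd(12,144) + 1 = 12 + 1 = 13.

13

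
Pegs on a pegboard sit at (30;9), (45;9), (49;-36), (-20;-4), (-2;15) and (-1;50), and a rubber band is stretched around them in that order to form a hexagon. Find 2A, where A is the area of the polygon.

By the shoelace formula, twice the signed area is |(30·9 − 45·9) + (45·(-36) − 49·9) + (49·(-4) − (-20)·(-36)) + ((-20)·15 − (-2)·(-4)) + ((-2)·50 − (-1)·15) + ((-1)·9 − 30·50)| = 5014, so the area is 2507.

5014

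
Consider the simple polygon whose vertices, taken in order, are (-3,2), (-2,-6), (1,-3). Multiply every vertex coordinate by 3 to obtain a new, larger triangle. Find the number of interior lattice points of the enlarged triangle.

The shoelace formula gives twice the area as |((-3)·(-6) − (-2)·2) + ((-2)·(-3) − 1·(-6)) + (1·2 − (-3)·(-3))| = 27, so the area is 13.5.
Along each edge there are gcd(|Δx|,|Δy|)+1 lattice points, so counting each shared vertex once the boundary has gcd(1,8) + gcd(3,3) + gcd(4,5) = 1+3+1 = 5.
Scaling by 3 multiplies the area by 3² = 9 (so the new area is 243/2) and multiplies the boundary lattice-point count by 3, giving 15.
By Pick's theorem, the interior count of the dilated polygon is 243/2 − 15/2 + 1 = 115.

115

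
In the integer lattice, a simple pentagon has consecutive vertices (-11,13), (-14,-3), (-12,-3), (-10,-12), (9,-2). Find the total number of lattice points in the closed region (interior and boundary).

285

The shoelace formula gives twice the area as |[(-11)·(-3) − (-14)·13] + [(-14)·(-3) − (-12)·(-3)] + [(-12)·(-12) − (-10)·(-3)] + [(-10)·(-2) − 9·(-12)] + [9·13 − (-11)·(-2)]| = 558, so the area is 279.
Summing gcd(|Δx|,|Δy|) over the edges gives the boundary count: gcd(3,16) + gcd(2,0) + gcd(2,9) + gcd(19,10) + gcd(20,15) = 1+2+1+1+5 = 10.
Pick's theorem gives I = A − B/2 + 1 = 279 − 10/2 + 1 = 275, so the closed region contains I + B = 275 + 10 = 285 lattice points.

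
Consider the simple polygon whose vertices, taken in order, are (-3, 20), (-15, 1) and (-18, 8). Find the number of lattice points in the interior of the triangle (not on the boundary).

The shoelace formula gives twice the area as |((-3)·1 − (-15)·20) + ((-15)·8 − (-18)·1) + ((-18)·20 − (-3)·8)| = 141, so the area is 141/2.
Along each edge there are gcd(|Δx|,|Δy|)+1 lattice points, so counting each shared vertex once the boundary has gcd(12,19) + gcd(3,7) + gcd(15,12) = 1+1+3 = 5.
By Pick's theorem A = I + B/2 − 1, so I = 141/2 − 5/2 + 1 = 69.

69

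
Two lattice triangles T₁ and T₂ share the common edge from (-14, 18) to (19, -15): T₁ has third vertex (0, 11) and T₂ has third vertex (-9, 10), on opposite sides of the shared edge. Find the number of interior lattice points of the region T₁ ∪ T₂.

The union is the simple quadrilateral with vertices (-14, 18), (0, 11), (19, -15), (-9, 10) in order.
The shoelace formula gives twice the area as |((-14)·11 − 0·18) + (0·(-15) − 19·11) + (19·10 − (-9)·(-15)) + ((-9)·18 − (-14)·10)| = 330, so the area is 165.
Summing gcd(|Δx|,|Δy|) over the edges gives the boundary count: gcd(14,7) + gcd(19,26) + gcd(28,25) + gcd(5,8) = 7+1+1+1 = 10.
By Pick's theorem I = A − B/2 + 1 = 165 − 10/2 + 1 = 161.

161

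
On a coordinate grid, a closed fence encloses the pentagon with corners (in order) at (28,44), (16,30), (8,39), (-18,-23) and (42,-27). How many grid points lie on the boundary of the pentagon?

Along each edge there are gcd(|Δx|,|Δy|)+1 lattice points, so counting each shared vertex once the boundary has gcd(12,14) + gcd(8,9) + gcd(26,62) + gcd(60,4) + gcd(14,71) = 2+1+2+4+1 = 10.

10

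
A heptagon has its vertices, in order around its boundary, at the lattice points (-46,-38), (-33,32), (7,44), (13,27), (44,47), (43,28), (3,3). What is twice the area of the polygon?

6082

The shoelace formula gives twice the area as |[(-46)·32 − (-33)·(-38)] + [(-33)·44 − 7·32] + [7·27 − 13·44] + [13·47 − 44·27] + [44·28 − 43·47] + [43·3 − 3·28] + [3·(-38) − (-46)·3]| = 6082, so the area is 3041.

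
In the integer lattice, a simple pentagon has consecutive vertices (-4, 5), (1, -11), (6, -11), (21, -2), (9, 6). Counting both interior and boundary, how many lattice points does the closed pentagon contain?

The shoelace formula gives twice the area as |((-4)·(-11) − 1·5) + (1·(-11) − 6·(-11)) + (6·(-2) − 21·(-11)) + (21·6 − 9·(-2)) + (9·5 − (-4)·6)| = 526, so the area is 263.
The number of boundary lattice points is Σ gcd(|Δx|,|Δy|) = gcd(5,16) + gcd(5,0) + gcd(15,9) + gcd(12,8) + gcd(13,1) = 1+5+3+4+1 = 14.
Pick's theorem gives I = A − B/2 + 1 = 263 − 14/2 + 1 = 257, so the closed region contains I + B = 257 + 14 = 271 lattice points.

271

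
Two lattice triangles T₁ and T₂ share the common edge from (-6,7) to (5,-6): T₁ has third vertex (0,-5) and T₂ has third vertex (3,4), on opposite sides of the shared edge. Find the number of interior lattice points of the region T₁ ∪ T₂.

64

The union is the simple quadrilateral with vertices (-6,7), (0,-5), (5,-6), (3,4) in order.
Using the shoelace formula, 2A = |((-6)·(-5) − 0·7) + (0·(-6) − 5·(-5)) + (5·4 − 3·(-6)) + (3·7 − (-6)·4)| = 138, so the area is 69.
Summing gcd(|Δx|,|Δy|) over the edges gives the boundary count: gcd(6,12) + gcd(5,1) + gcd(2,10) + gcd(9,3) = 6+1+2+3 = 12.
By Pick's theorem I = A − B/2 + 1 = 69 − 12/2 + 1 = 64.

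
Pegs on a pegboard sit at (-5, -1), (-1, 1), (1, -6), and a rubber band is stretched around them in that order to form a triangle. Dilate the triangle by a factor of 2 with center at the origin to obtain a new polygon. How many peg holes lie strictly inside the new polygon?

61

The shoelace formula gives twice the area as |((-5)·1 − (-1)·(-1)) + ((-1)·(-6) − 1·1) + (1·(-1) − (-5)·(-6))| = 32, so the area is 16.
The number of boundary lattice points is Σ gcd(|Δx|,|Δy|) = gcd(4,2) + gcd(2,7) + gcd(6,5) = 2+1+1 = 4.
Scaling by 2 multiplies the area by 2² = 4 (so the new area is 64) and multiplies the boundary lattice-point count by 2, giving 8.
By Pick's theorem, the interior count of the dilated polygon is 64 − 8/2 + 1 = 61.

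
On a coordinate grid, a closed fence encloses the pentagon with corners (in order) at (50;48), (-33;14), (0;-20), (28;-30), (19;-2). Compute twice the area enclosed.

5030

Using the shoelace formula, 2A = |(50·14 − (-33)·48) + ((-33)·(-20) − 0·14) + (0·(-30) − 28·(-20)) + (28·(-2) − 19·(-30)) + (19·48 − 50·(-2))| = 5030, so the area is 2515.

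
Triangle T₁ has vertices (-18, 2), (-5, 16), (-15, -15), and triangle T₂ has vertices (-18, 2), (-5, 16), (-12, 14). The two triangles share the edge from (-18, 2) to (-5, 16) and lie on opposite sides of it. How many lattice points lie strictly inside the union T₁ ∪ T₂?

The union is the simple quadrilateral with vertices (-18, 2), (-15, -15), (-5, 16), (-12, 14) in order.
Using the shoelace formula, 2A = |((-18)·(-15) − (-15)·2) + ((-15)·16 − (-5)·(-15)) + ((-5)·14 − (-12)·16) + ((-12)·2 − (-18)·14)| = 335, so the area is 335/2.
Along each edge there are gcd(|Δx|,|Δy|)+1 lattice points, so counting each shared vertex once the boundary has gcd(3,17) + gcd(10,31) + gcd(7,2) + gcd(6,12) = 1+1+1+6 = 9.
By Pick's theorem I = A − B/2 + 1 = 335/2 − 9/2 + 1 = 164.

164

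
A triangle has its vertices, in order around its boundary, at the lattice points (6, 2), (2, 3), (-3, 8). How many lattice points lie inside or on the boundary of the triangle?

13

By the shoelace formula, twice the signed area is |(6·3 − 2·2) + (2·8 − (-3)·3) + ((-3)·2 − 6·8)| = 15, so the area is 15/2.
The number of boundary lattice points is Σ gcd(|Δx|,|Δy|) = gcd(4,1) + gcd(5,5) + gcd(9,6) = 1+5+3 = 9.
Pick's theorem gives I = A − B/2 + 1 = 15/2 − 9/2 + 1 = 4, so the closed region contains I + B = 4 + 9 = 13 lattice points.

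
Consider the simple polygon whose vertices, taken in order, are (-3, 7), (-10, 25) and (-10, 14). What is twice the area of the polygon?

77

Using the shoelace formula, 2A = |((-3)·25 − (-10)·7) + ((-10)·14 − (-10)·25) + ((-10)·7 − (-3)·14)| = 77, so the area is 77/2.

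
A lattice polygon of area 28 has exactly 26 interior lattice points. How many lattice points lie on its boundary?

6

Pick's theorem gives A = I + B/2 − 1, so B = 2(A − I + 1) = 2(28 − 26 + 1) = 6.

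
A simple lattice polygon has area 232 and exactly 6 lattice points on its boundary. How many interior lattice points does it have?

Pick's theorem A = I + B/2 − 1 rearranges to I = A − B/2 + 1 = 232 − 6/2 + 1 = 230.

230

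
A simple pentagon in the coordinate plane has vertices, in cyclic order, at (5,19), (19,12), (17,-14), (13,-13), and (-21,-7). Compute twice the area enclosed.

1538

Using the shoelace formula, 2A = |[5·12 − 19·19] + [19·(-14) − 17·12] + [17·(-13) − 13·(-14)] + [13·(-7) − (-21)·(-13)] + [(-21)·19 − 5·(-7)]| = 1538, so the area is 769.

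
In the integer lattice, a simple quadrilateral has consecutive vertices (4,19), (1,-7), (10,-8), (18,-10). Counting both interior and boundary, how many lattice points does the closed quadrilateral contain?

224

The shoelace formula gives twice the area as |[4·(-7) − 1·19] + [1·(-8) − 10·(-7)] + [10·(-10) − 18·(-8)] + [18·19 − 4·(-10)]| = 441, so the area is 220.5.
Along each edge there are gcd(|Δx|,|Δy|)+1 lattice points, so counting each shared vertex once the boundary has gcd(3,26) + gcd(9,1) + gcd(8,2) + gcd(14,29) = 1+1+2+1 = 5.
Pick's theorem gives I = A − B/2 + 1 = 220.5 − 5/2 + 1 = 219, so the closed region contains I + B = 219 + 5 = 224 lattice points.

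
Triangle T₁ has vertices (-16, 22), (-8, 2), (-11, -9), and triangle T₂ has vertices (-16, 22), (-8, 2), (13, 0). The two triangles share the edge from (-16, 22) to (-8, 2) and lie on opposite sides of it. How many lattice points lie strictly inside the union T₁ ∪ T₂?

The union is the simple quadrilateral with vertices (-16, 22), (-11, -9), (-8, 2), (13, 0) in order.
By the shoelace formula, twice the signed area is |[(-16)·(-9) − (-11)·22] + [(-11)·2 − (-8)·(-9)] + [(-8)·0 − 13·2] + [13·22 − (-16)·0]| = 552, so the area is 276.
Along each edge there are gcd(|Δx|,|Δy|)+1 lattice points, so counting each shared vertex once the boundary has gcd(5,31) + gcd(3,11) + gcd(21,2) + gcd(29,22) = 1+1+1+1 = 4.
By Pick's theorem I = A − B/2 + 1 = 276 − 4/2 + 1 = 275.

275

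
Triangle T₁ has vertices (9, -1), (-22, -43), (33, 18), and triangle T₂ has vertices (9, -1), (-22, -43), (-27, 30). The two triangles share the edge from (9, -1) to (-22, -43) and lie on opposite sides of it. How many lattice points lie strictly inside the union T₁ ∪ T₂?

1445

The union is the simple quadrilateral with vertices (9, -1), (33, 18), (-22, -43), (-27, 30) in order.
Using the shoelace formula, 2A = |[9·18 − 33·(-1)] + [33·(-43) − (-22)·18] + [(-22)·30 − (-27)·(-43)] + [(-27)·(-1) − 9·30]| = 2892, so the area is 1446.
Along each edge there are gcd(|Δx|,|Δy|)+1 lattice points, so counting each shared vertex once the boundary has gcd(24,19) + gcd(55,61) + gcd(5,73) + gcd(36,31) = 1+1+1+1 = 4.
By Pick's theorem I = A − B/2 + 1 = 1446 − 4/2 + 1 = 1445.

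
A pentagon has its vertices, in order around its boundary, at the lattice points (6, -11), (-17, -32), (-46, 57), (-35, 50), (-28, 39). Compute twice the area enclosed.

3016

The shoelace formula gives twice the area as |(6·(-32) − (-17)·(-11)) + ((-17)·57 − (-46)·(-32)) + ((-46)·50 − (-35)·57) + ((-35)·39 − (-28)·50) + ((-28)·(-11) − 6·39)| = 3016, so the area is 1508.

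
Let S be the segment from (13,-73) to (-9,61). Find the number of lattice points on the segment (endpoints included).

3

The number of lattice points on a segment between lattice points is gcd(|Δx|,|Δy|) + 1 = gcd(22,134) + 1 = 2 + 1 = 3.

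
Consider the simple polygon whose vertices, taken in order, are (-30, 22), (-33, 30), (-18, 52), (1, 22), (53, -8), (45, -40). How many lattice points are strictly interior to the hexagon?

2465

Using the shoelace formula, 2A = |[(-30)·30 − (-33)·22] + [(-33)·52 − (-18)·30] + [(-18)·22 − 1·52] + [1·(-8) − 53·22] + [53·(-40) − 45·(-8)] + [45·22 − (-30)·(-40)]| = 4942, so the area is 2471.
Along each edge there are gcd(|Δx|,|Δy|)+1 lattice points, so counting each shared vertex once the boundary has gcd(3,8) + gcd(15,22) + gcd(19,30) + gcd(52,30) + gcd(8,32) + gcd(75,62) = 1+1+1+2+8+1 = 14.
Pick's theorem gives I = A − B/2 + 1 = 2471 − 14/2 + 1 = 2465.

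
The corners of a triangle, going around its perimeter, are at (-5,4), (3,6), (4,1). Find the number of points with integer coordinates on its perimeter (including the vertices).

6

Along each edge there are gcd(|Δx|,|Δy|)+1 lattice points, so counting each shared vertex once the boundary has gcd(8,2) + gcd(1,5) + gcd(9,3) = 2+1+3 = 6.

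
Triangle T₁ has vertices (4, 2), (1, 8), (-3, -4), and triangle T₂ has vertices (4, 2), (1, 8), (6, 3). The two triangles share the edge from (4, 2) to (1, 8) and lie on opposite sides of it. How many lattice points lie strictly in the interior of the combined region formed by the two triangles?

33

The union is the simple quadrilateral with vertices (4, 2), (-3, -4), (1, 8), (6, 3) in order.
The shoelace formula gives twice the area as |(4·(-4) − (-3)·2) + ((-3)·8 − 1·(-4)) + (1·3 − 6·8) + (6·2 − 4·3)| = 75, so the area is 75/2.
The number of boundary lattice points is Σ gcd(|Δx|,|Δy|) = gcd(7,6) + gcd(4,12) + gcd(5,5) + gcd(2,1) = 1+4+5+1 = 11.
By Pick's theorem I = A − B/2 + 1 = 75/2 − 11/2 + 1 = 33.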